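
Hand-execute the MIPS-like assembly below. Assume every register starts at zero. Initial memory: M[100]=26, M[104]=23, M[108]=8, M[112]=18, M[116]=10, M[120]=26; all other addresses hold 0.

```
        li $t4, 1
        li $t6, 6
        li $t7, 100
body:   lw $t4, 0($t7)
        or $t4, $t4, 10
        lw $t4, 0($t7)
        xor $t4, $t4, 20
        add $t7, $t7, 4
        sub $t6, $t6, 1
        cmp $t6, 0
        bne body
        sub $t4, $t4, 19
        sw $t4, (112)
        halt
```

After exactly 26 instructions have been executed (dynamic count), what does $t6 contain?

3

$t4=1
$t6=6
$t7=100
$t4=M[100]=26
$t4=26|10=26
$t4=M[100]=26
$t4=26^20=14
$t7=100+4=104
$t6=6-1=5
cmp $t6, 0  (cmp 5,0)
bne body: taken
$t4=M[104]=23
$t4=23|10=31
$t4=M[104]=23
$t4=23^20=3
$t7=104+4=108
$t6=5-1=4
cmp $t6, 0  (cmp 4,0)
bne body: taken
$t4=M[108]=8
$t4=8|10=10
$t4=M[108]=8
$t4=8^20=28
$t7=108+4=112
$t6=4-1=3
cmp $t6, 0  (cmp 3,0)
After step 26: $t6 = 3.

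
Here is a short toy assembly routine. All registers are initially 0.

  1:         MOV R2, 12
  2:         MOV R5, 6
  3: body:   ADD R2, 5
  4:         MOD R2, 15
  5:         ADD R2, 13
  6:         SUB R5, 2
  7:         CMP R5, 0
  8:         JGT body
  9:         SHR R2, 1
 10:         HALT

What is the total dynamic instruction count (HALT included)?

after MOV R2, 12: R2=12
after MOV R5, 6: R5=6
after ADD R2, 5: R2=12+5=17
after MOD R2, 15: R2=17%15=2
after ADD R2, 13: R2=2+13=15
after SUB R5, 2: R5=6-2=4
CMP R5, 0  (cmp 4,0)
JGT body: taken
after ADD R2, 5: R2=15+5=20
after MOD R2, 15: R2=20%15=5
after ADD R2, 13: R2=5+13=18
after SUB R5, 2: R5=4-2=2
CMP R5, 0  (cmp 2,0)
JGT body: taken
after ADD R2, 5: R2=18+5=23
after MOD R2, 15: R2=23%15=8
after ADD R2, 13: R2=8+13=21
after SUB R5, 2: R5=2-2=0
CMP R5, 0  (cmp 0,0)
JGT body: not taken
after SHR R2, 1: R2=21>>1=10
halt.
Total executed instructions: 22.

22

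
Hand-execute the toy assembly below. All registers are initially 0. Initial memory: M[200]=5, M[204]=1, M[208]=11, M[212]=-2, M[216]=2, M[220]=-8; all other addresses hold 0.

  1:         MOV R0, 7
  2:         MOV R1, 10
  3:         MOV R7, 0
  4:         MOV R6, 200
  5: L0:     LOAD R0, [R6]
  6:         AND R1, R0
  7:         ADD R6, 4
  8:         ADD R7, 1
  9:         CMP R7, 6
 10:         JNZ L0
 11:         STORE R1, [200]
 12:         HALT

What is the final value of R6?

224

after MOV R0, 7: R0=7
after MOV R1, 10: R1=10
after MOV R7, 0: R7=0
after MOV R6, 200: R6=200
after LOAD R0, [R6]: R0=M[200]=5
after AND R1, R0: R1=10&5=0
after ADD R6, 4: R6=200+4=204
after ADD R7, 1: R7=0+1=1
CMP R7, 6  (cmp 1,6)
JNZ L0: taken
after LOAD R0, [R6]: R0=M[204]=1
after AND R1, R0: R1=0&1=0
after ADD R6, 4: R6=204+4=208
after ADD R7, 1: R7=1+1=2
CMP R7, 6  (cmp 2,6)
JNZ L0: taken
after LOAD R0, [R6]: R0=M[208]=11
after AND R1, R0: R1=0&11=0
after ADD R6, 4: R6=208+4=212
after ADD R7, 1: R7=2+1=3
CMP R7, 6  (cmp 3,6)
JNZ L0: taken
after LOAD R0, [R6]: R0=M[212]=-2
after AND R1, R0: R1=0&(-2)=0
after ADD R6, 4: R6=212+4=216
after ADD R7, 1: R7=3+1=4
CMP R7, 6  (cmp 4,6)
JNZ L0: taken
after LOAD R0, [R6]: R0=M[216]=2
after AND R1, R0: R1=0&2=0
after ADD R6, 4: R6=216+4=220
after ADD R7, 1: R7=4+1=5
CMP R7, 6  (cmp 5,6)
JNZ L0: taken
after LOAD R0, [R6]: R0=M[220]=-8
after AND R1, R0: R1=0&(-8)=0
after ADD R6, 4: R6=220+4=224
after ADD R7, 1: R7=5+1=6
CMP R7, 6  (cmp 6,6)
JNZ L0: not taken
STORE R1, [200] → M[200]=0
halt.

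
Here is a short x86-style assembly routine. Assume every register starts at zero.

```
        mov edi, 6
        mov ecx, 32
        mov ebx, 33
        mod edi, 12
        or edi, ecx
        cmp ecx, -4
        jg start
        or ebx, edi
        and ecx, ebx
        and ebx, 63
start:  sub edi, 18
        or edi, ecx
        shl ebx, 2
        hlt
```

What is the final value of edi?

52

after mov edi, 6: edi=6
after mov ecx, 32: ecx=32
after mov ebx, 33: ebx=33
after mod edi, 12: edi=6%12=6
after or edi, ecx: edi=6|32=38
cmp ecx, -4  (cmp 32,-4)
jg start: taken
after sub edi, 18: edi=38-18=20
after or edi, ecx: edi=20|32=52
after shl ebx, 2: ebx=33<<2=132
halt.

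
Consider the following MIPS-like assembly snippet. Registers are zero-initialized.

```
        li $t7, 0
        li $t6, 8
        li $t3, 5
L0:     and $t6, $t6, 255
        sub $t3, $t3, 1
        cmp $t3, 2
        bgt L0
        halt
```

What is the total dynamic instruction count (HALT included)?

li $t7, 0 → $t7=0
li $t6, 8 → $t6=8
li $t3, 5 → $t3=5
and $t6, $t6, 255 → $t6=8&255=8
sub $t3, $t3, 1 → $t3=5-1=4
cmp $t3, 2  (cmp 4,2)
bgt L0: taken
and $t6, $t6, 255 → $t6=8&255=8
sub $t3, $t3, 1 → $t3=4-1=3
cmp $t3, 2  (cmp 3,2)
bgt L0: taken
and $t6, $t6, 255 → $t6=8&255=8
sub $t3, $t3, 1 → $t3=3-1=2
cmp $t3, 2  (cmp 2,2)
bgt L0: not taken
halt.
Total executed instructions: 16.

16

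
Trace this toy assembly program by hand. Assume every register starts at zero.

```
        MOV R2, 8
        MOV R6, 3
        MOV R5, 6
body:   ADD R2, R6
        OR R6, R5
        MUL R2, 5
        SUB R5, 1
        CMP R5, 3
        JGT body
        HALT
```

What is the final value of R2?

MOV R2, 8 → R2=8
MOV R6, 3 → R6=3
MOV R5, 6 → R5=6
ADD R2, R6 → R2=8+3=11
OR R6, R5 → R6=3|6=7
MUL R2, 5 → R2=11*5=55
SUB R5, 1 → R5=6-1=5
CMP R5, 3  (cmp 5,3)
JGT body: taken
ADD R2, R6 → R2=55+7=62
OR R6, R5 → R6=7|5=7
MUL R2, 5 → R2=62*5=310
SUB R5, 1 → R5=5-1=4
CMP R5, 3  (cmp 4,3)
JGT body: taken
ADD R2, R6 → R2=310+7=317
OR R6, R5 → R6=7|4=7
MUL R2, 5 → R2=317*5=1585
SUB R5, 1 → R5=4-1=3
CMP R5, 3  (cmp 3,3)
JGT body: not taken
halt.

1585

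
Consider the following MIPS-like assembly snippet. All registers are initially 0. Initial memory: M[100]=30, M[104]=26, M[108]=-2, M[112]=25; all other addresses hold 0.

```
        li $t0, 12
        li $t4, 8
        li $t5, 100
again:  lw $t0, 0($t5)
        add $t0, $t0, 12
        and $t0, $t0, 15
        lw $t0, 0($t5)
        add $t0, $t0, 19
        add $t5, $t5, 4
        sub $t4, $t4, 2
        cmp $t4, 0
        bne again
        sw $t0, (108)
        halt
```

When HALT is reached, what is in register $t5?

116

after li $t0, 12: $t0=12
after li $t4, 8: $t4=8
after li $t5, 100: $t5=100
after lw $t0, 0($t5): $t0=M[100]=30
after add $t0, $t0, 12: $t0=30+12=42
after and $t0, $t0, 15: $t0=42&15=10
after lw $t0, 0($t5): $t0=M[100]=30
after add $t0, $t0, 19: $t0=30+19=49
after add $t5, $t5, 4: $t5=100+4=104
after sub $t4, $t4, 2: $t4=8-2=6
cmp $t4, 0  (cmp 6,0)
bne again: taken
after lw $t0, 0($t5): $t0=M[104]=26
after add $t0, $t0, 12: $t0=26+12=38
after and $t0, $t0, 15: $t0=38&15=6
after lw $t0, 0($t5): $t0=M[104]=26
after add $t0, $t0, 19: $t0=26+19=45
after add $t5, $t5, 4: $t5=104+4=108
after sub $t4, $t4, 2: $t4=6-2=4
cmp $t4, 0  (cmp 4,0)
bne again: taken
after lw $t0, 0($t5): $t0=M[108]=-2
after add $t0, $t0, 12: $t0=(-2)+12=10
after and $t0, $t0, 15: $t0=10&15=10
after lw $t0, 0($t5): $t0=M[108]=-2
after add $t0, $t0, 19: $t0=(-2)+19=17
after add $t5, $t5, 4: $t5=108+4=112
after sub $t4, $t4, 2: $t4=4-2=2
cmp $t4, 0  (cmp 2,0)
bne again: taken
after lw $t0, 0($t5): $t0=M[112]=25
after add $t0, $t0, 12: $t0=25+12=37
after and $t0, $t0, 15: $t0=37&15=5
after lw $t0, 0($t5): $t0=M[112]=25
after add $t0, $t0, 19: $t0=25+19=44
after add $t5, $t5, 4: $t5=112+4=116
after sub $t4, $t4, 2: $t4=2-2=0
cmp $t4, 0  (cmp 0,0)
bne again: not taken
sw $t0, (108) → M[108]=44
halt.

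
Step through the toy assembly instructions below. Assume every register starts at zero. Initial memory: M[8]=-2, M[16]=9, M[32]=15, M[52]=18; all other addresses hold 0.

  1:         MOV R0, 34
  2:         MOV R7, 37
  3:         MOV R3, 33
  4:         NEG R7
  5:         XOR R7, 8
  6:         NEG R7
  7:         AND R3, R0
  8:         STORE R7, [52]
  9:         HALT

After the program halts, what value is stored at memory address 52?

MOV R0, 34 → R0=34
MOV R7, 37 → R7=37
MOV R3, 33 → R3=33
NEG R7 → R7=-(37)=-37
XOR R7, 8 → R7=(-37)^8=-45
NEG R7 → R7=-(-45)=45
AND R3, R0 → R3=33&34=32
STORE R7, [52] → M[52]=45
halt.

45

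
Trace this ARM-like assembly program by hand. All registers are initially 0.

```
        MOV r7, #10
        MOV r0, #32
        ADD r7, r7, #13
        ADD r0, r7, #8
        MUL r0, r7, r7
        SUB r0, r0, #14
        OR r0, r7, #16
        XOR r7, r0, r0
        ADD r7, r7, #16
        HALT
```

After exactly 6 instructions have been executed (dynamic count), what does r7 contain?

after MOV r7, #10: r7=10
after MOV r0, #32: r0=32
after ADD r7, r7, #13: r7=10+13=23
after ADD r0, r7, #8: r0=23+8=31
after MUL r0, r7, r7: r0=23*23=529
after SUB r0, r0, #14: r0=529-14=515
After step 6: r7 = 23.

23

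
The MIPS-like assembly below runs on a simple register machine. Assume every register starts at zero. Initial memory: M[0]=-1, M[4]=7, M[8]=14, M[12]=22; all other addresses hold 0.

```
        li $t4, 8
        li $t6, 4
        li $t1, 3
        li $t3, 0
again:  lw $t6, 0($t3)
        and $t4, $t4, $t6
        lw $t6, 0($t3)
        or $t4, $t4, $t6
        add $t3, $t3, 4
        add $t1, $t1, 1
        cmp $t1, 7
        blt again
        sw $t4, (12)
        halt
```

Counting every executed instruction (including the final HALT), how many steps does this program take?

after li $t4, 8: $t4=8
after li $t6, 4: $t6=4
after li $t1, 3: $t1=3
after li $t3, 0: $t3=0
after lw $t6, 0($t3): $t6=M[0]=-1
after and $t4, $t4, $t6: $t4=8&(-1)=8
after lw $t6, 0($t3): $t6=M[0]=-1
after or $t4, $t4, $t6: $t4=8|(-1)=-1
after add $t3, $t3, 4: $t3=0+4=4
after add $t1, $t1, 1: $t1=3+1=4
cmp $t1, 7  (cmp 4,7)
blt again: taken
after lw $t6, 0($t3): $t6=M[4]=7
after and $t4, $t4, $t6: $t4=(-1)&7=7
after lw $t6, 0($t3): $t6=M[4]=7
after or $t4, $t4, $t6: $t4=7|7=7
after add $t3, $t3, 4: $t3=4+4=8
after add $t1, $t1, 1: $t1=4+1=5
cmp $t1, 7  (cmp 5,7)
blt again: taken
after lw $t6, 0($t3): $t6=M[8]=14
after and $t4, $t4, $t6: $t4=7&14=6
after lw $t6, 0($t3): $t6=M[8]=14
after or $t4, $t4, $t6: $t4=6|14=14
after add $t3, $t3, 4: $t3=8+4=12
after add $t1, $t1, 1: $t1=5+1=6
cmp $t1, 7  (cmp 6,7)
blt again: taken
after lw $t6, 0($t3): $t6=M[12]=22
after and $t4, $t4, $t6: $t4=14&22=6
after lw $t6, 0($t3): $t6=M[12]=22
after or $t4, $t4, $t6: $t4=6|22=22
after add $t3, $t3, 4: $t3=12+4=16
after add $t1, $t1, 1: $t1=6+1=7
cmp $t1, 7  (cmp 7,7)
blt again: not taken
sw $t4, (12) → M[12]=22
halt.
Total executed instructions: 38.

38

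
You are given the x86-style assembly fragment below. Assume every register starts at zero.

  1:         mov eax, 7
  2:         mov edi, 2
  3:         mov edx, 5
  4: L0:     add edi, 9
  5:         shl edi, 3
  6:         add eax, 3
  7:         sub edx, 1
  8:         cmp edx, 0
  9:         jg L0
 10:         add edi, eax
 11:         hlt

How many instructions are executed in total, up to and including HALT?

after mov eax, 7: eax=7
after mov edi, 2: edi=2
after mov edx, 5: edx=5
after add edi, 9: edi=2+9=11
after shl edi, 3: edi=11<<3=88
after add eax, 3: eax=7+3=10
after sub edx, 1: edx=5-1=4
cmp edx, 0  (cmp 4,0)
jg L0: taken
after add edi, 9: edi=88+9=97
after shl edi, 3: edi=97<<3=776
after add eax, 3: eax=10+3=13
after sub edx, 1: edx=4-1=3
cmp edx, 0  (cmp 3,0)
jg L0: taken
after add edi, 9: edi=776+9=785
after shl edi, 3: edi=785<<3=6280
after add eax, 3: eax=13+3=16
after sub edx, 1: edx=3-1=2
cmp edx, 0  (cmp 2,0)
jg L0: taken
after add edi, 9: edi=6280+9=6289
after shl edi, 3: edi=6289<<3=50312
after add eax, 3: eax=16+3=19
after sub edx, 1: edx=2-1=1
cmp edx, 0  (cmp 1,0)
jg L0: taken
after add edi, 9: edi=50312+9=50321
after shl edi, 3: edi=50321<<3=402568
after add eax, 3: eax=19+3=22
after sub edx, 1: edx=1-1=0
cmp edx, 0  (cmp 0,0)
jg L0: not taken
after add edi, eax: edi=402568+22=402590
halt.
Total executed instructions: 35.

35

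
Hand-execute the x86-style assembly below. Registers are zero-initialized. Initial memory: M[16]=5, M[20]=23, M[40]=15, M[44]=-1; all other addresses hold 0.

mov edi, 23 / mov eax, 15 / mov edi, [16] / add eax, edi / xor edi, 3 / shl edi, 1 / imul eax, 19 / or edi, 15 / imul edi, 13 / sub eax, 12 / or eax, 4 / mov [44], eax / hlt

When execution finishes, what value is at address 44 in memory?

372

edi=23
eax=15
edi=M[16]=5
eax=15+5=20
edi=5^3=6
edi=6<<1=12
eax=20*19=380
edi=12|15=15
edi=15*13=195
eax=380-12=368
eax=368|4=372
mov [44], eax → M[44]=372
halt.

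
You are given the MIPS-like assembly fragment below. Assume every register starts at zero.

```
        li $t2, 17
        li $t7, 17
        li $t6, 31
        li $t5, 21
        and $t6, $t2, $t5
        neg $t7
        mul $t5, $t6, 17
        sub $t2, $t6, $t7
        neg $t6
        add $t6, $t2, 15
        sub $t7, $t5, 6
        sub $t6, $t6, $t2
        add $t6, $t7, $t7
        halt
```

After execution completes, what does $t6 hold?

after li $t2, 17: $t2=17
after li $t7, 17: $t7=17
after li $t6, 31: $t6=31
after li $t5, 21: $t5=21
after and $t6, $t2, $t5: $t6=17&21=17
after neg $t7: $t7=-(17)=-17
after mul $t5, $t6, 17: $t5=17*17=289
after sub $t2, $t6, $t7: $t2=17-(-17)=34
after neg $t6: $t6=-(17)=-17
after add $t6, $t2, 15: $t6=34+15=49
after sub $t7, $t5, 6: $t7=289-6=283
after sub $t6, $t6, $t2: $t6=49-34=15
after add $t6, $t7, $t7: $t6=283+283=566
halt.

566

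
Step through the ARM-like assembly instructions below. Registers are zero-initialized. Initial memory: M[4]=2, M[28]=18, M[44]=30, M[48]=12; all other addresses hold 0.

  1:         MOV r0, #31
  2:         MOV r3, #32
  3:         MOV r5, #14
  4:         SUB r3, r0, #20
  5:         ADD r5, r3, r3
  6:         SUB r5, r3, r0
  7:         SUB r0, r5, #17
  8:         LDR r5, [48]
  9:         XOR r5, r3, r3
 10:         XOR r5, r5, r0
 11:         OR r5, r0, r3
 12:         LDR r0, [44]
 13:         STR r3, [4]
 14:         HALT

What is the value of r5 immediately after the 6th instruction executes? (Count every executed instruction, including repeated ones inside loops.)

r0=31
r3=32
r5=14
r3=31-20=11
r5=11+11=22
r5=11-31=-20
After step 6: r5 = -20.

-20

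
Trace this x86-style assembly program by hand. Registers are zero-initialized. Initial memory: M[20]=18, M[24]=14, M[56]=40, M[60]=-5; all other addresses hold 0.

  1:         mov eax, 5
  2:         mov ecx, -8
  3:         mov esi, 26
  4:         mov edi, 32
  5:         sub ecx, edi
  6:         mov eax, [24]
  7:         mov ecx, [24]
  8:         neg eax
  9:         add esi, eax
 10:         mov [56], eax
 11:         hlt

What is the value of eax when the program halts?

-14

eax=5
ecx=-8
esi=26
edi=32
ecx=(-8)-32=-40
eax=M[24]=14
ecx=M[24]=14
eax=-(14)=-14
esi=26+(-14)=12
mov [56], eax → M[56]=-14
halt.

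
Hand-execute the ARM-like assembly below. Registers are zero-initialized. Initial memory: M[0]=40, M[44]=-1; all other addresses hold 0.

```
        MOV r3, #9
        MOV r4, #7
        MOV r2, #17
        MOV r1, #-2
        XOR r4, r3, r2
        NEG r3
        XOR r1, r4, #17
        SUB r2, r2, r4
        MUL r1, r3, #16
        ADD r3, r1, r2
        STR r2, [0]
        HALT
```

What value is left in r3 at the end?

MOV r3, #9 → r3=9
MOV r4, #7 → r4=7
MOV r2, #17 → r2=17
MOV r1, #-2 → r1=-2
XOR r4, r3, r2 → r4=9^17=24
NEG r3 → r3=-(9)=-9
XOR r1, r4, #17 → r1=24^17=9
SUB r2, r2, r4 → r2=17-24=-7
MUL r1, r3, #16 → r1=(-9)*16=-144
ADD r3, r1, r2 → r3=(-144)+(-7)=-151
STR r2, [0] → M[0]=-7
halt.

-151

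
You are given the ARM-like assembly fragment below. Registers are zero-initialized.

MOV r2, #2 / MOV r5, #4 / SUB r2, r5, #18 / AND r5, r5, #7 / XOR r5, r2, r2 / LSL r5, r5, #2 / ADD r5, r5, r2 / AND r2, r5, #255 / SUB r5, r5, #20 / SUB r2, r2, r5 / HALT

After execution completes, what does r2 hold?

276

r2=2
r5=4
r2=4-18=-14
r5=4&7=4
r5=(-14)^(-14)=0
r5=0<<2=0
r5=0+(-14)=-14
r2=(-14)&255=242
r5=(-14)-20=-34
r2=242-(-34)=276
halt.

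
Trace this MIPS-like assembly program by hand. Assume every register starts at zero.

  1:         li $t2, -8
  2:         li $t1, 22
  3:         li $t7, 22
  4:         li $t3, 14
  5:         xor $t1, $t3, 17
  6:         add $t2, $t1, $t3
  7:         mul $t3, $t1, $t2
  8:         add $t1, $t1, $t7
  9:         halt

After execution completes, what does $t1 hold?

$t2=-8
$t1=22
$t7=22
$t3=14
$t1=14^17=31
$t2=31+14=45
$t3=31*45=1395
$t1=31+22=53
halt.

53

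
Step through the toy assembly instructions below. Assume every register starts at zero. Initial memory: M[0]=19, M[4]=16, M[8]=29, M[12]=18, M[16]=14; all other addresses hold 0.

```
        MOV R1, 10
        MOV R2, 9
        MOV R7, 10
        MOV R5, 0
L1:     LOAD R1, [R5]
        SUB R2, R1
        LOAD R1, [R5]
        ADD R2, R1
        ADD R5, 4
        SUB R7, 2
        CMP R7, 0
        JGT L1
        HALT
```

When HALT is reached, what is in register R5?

20

R1=10
R2=9
R7=10
R5=0
R1=M[0]=19
R2=9-19=-10
R1=M[0]=19
R2=(-10)+19=9
R5=0+4=4
R7=10-2=8
CMP R7, 0  (cmp 8,0)
JGT L1: taken
R1=M[4]=16
R2=9-16=-7
R1=M[4]=16
R2=(-7)+16=9
R5=4+4=8
R7=8-2=6
CMP R7, 0  (cmp 6,0)
JGT L1: taken
R1=M[8]=29
R2=9-29=-20
R1=M[8]=29
R2=(-20)+29=9
R5=8+4=12
R7=6-2=4
CMP R7, 0  (cmp 4,0)
JGT L1: taken
R1=M[12]=18
R2=9-18=-9
R1=M[12]=18
R2=(-9)+18=9
R5=12+4=16
R7=4-2=2
CMP R7, 0  (cmp 2,0)
JGT L1: taken
R1=M[16]=14
R2=9-14=-5
R1=M[16]=14
R2=(-5)+14=9
R5=16+4=20
R7=2-2=0
CMP R7, 0  (cmp 0,0)
JGT L1: not taken
halt.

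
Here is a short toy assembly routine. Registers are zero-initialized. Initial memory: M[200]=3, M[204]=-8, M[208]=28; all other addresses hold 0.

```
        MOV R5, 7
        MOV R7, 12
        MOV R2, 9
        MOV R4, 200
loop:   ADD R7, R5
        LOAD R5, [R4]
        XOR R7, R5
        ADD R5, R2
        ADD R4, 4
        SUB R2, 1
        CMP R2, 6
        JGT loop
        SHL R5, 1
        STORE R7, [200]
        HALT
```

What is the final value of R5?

70

MOV R5, 7 → R5=7
MOV R7, 12 → R7=12
MOV R2, 9 → R2=9
MOV R4, 200 → R4=200
ADD R7, R5 → R7=12+7=19
LOAD R5, [R4] → R5=M[200]=3
XOR R7, R5 → R7=19^3=16
ADD R5, R2 → R5=3+9=12
ADD R4, 4 → R4=200+4=204
SUB R2, 1 → R2=9-1=8
CMP R2, 6  (cmp 8,6)
JGT loop: taken
ADD R7, R5 → R7=16+12=28
LOAD R5, [R4] → R5=M[204]=-8
XOR R7, R5 → R7=28^(-8)=-28
ADD R5, R2 → R5=(-8)+8=0
ADD R4, 4 → R4=204+4=208
SUB R2, 1 → R2=8-1=7
CMP R2, 6  (cmp 7,6)
JGT loop: taken
ADD R7, R5 → R7=(-28)+0=-28
LOAD R5, [R4] → R5=M[208]=28
XOR R7, R5 → R7=(-28)^28=-8
ADD R5, R2 → R5=28+7=35
ADD R4, 4 → R4=208+4=212
SUB R2, 1 → R2=7-1=6
CMP R2, 6  (cmp 6,6)
JGT loop: not taken
SHL R5, 1 → R5=35<<1=70
STORE R7, [200] → M[200]=-8
halt.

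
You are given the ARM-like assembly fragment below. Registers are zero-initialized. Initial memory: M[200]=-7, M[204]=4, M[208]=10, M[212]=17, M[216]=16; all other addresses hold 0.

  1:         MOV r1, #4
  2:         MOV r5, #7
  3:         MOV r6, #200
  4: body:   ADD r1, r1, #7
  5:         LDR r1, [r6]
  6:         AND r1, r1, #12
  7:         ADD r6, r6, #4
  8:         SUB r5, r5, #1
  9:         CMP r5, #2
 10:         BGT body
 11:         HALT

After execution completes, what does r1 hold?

after MOV r1, #4: r1=4
after MOV r5, #7: r5=7
after MOV r6, #200: r6=200
after ADD r1, r1, #7: r1=4+7=11
after LDR r1, [r6]: r1=M[200]=-7
after AND r1, r1, #12: r1=(-7)&12=8
after ADD r6, r6, #4: r6=200+4=204
after SUB r5, r5, #1: r5=7-1=6
CMP r5, #2  (cmp 6,2)
BGT body: taken
after ADD r1, r1, #7: r1=8+7=15
after LDR r1, [r6]: r1=M[204]=4
after AND r1, r1, #12: r1=4&12=4
after ADD r6, r6, #4: r6=204+4=208
after SUB r5, r5, #1: r5=6-1=5
CMP r5, #2  (cmp 5,2)
BGT body: taken
after ADD r1, r1, #7: r1=4+7=11
after LDR r1, [r6]: r1=M[208]=10
after AND r1, r1, #12: r1=10&12=8
after ADD r6, r6, #4: r6=208+4=212
after SUB r5, r5, #1: r5=5-1=4
CMP r5, #2  (cmp 4,2)
BGT body: taken
after ADD r1, r1, #7: r1=8+7=15
after LDR r1, [r6]: r1=M[212]=17
after AND r1, r1, #12: r1=17&12=0
after ADD r6, r6, #4: r6=212+4=216
after SUB r5, r5, #1: r5=4-1=3
CMP r5, #2  (cmp 3,2)
BGT body: taken
after ADD r1, r1, #7: r1=0+7=7
after LDR r1, [r6]: r1=M[216]=16
after AND r1, r1, #12: r1=16&12=0
after ADD r6, r6, #4: r6=216+4=220
after SUB r5, r5, #1: r5=3-1=2
CMP r5, #2  (cmp 2,2)
BGT body: not taken
halt.

0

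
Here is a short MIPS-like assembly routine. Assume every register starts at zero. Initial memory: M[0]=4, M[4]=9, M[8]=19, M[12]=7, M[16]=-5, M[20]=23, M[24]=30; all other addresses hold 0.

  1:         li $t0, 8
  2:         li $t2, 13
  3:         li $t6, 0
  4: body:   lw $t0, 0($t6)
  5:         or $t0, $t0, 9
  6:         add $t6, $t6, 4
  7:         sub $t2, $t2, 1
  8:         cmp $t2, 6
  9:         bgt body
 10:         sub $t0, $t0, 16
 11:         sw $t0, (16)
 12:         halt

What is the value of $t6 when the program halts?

$t0=8
$t2=13
$t6=0
$t0=M[0]=4
$t0=4|9=13
$t6=0+4=4
$t2=13-1=12
cmp $t2, 6  (cmp 12,6)
bgt body: taken
$t0=M[4]=9
$t0=9|9=9
$t6=4+4=8
$t2=12-1=11
cmp $t2, 6  (cmp 11,6)
bgt body: taken
$t0=M[8]=19
$t0=19|9=27
$t6=8+4=12
$t2=11-1=10
cmp $t2, 6  (cmp 10,6)
bgt body: taken
$t0=M[12]=7
$t0=7|9=15
$t6=12+4=16
$t2=10-1=9
cmp $t2, 6  (cmp 9,6)
bgt body: taken
$t0=M[16]=-5
$t0=(-5)|9=-5
$t6=16+4=20
$t2=9-1=8
cmp $t2, 6  (cmp 8,6)
bgt body: taken
$t0=M[20]=23
$t0=23|9=31
$t6=20+4=24
$t2=8-1=7
cmp $t2, 6  (cmp 7,6)
bgt body: taken
$t0=M[24]=30
$t0=30|9=31
$t6=24+4=28
$t2=7-1=6
cmp $t2, 6  (cmp 6,6)
bgt body: not taken
$t0=31-16=15
sw $t0, (16) → M[16]=15
halt.

28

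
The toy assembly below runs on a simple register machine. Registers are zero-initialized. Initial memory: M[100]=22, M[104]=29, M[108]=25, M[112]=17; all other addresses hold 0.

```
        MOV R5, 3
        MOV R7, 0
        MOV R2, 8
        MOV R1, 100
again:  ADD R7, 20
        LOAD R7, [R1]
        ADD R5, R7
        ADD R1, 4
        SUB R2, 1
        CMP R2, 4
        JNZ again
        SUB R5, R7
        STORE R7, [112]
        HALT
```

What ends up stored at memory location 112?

R5=3
R7=0
R2=8
R1=100
R7=0+20=20
R7=M[100]=22
R5=3+22=25
R1=100+4=104
R2=8-1=7
CMP R2, 4  (cmp 7,4)
JNZ again: taken
R7=22+20=42
R7=M[104]=29
R5=25+29=54
R1=104+4=108
R2=7-1=6
CMP R2, 4  (cmp 6,4)
JNZ again: taken
R7=29+20=49
R7=M[108]=25
R5=54+25=79
R1=108+4=112
R2=6-1=5
CMP R2, 4  (cmp 5,4)
JNZ again: taken
R7=25+20=45
R7=M[112]=17
R5=79+17=96
R1=112+4=116
R2=5-1=4
CMP R2, 4  (cmp 4,4)
JNZ again: not taken
R5=96-17=79
STORE R7, [112] → M[112]=17
halt.

17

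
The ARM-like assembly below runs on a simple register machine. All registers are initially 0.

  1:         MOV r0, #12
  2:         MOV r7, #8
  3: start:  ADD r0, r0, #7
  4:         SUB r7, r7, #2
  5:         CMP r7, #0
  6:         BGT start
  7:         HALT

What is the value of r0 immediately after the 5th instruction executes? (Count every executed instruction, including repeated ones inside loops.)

r0=12
r7=8
r0=12+7=19
r7=8-2=6
CMP r7, #0  (cmp 6,0)
After step 5: r0 = 19.

19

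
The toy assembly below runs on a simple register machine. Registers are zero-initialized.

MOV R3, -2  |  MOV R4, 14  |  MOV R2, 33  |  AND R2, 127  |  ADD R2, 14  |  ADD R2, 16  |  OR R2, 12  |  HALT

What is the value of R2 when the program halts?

after MOV R3, -2: R3=-2
after MOV R4, 14: R4=14
after MOV R2, 33: R2=33
after AND R2, 127: R2=33&127=33
after ADD R2, 14: R2=33+14=47
after ADD R2, 16: R2=47+16=63
after OR R2, 12: R2=63|12=63
halt.

63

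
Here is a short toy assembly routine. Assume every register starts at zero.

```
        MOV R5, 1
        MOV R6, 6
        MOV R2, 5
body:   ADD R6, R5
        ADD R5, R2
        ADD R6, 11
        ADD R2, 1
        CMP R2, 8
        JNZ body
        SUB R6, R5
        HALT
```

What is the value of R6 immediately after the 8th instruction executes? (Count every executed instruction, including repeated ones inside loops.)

after MOV R5, 1: R5=1
after MOV R6, 6: R6=6
after MOV R2, 5: R2=5
after ADD R6, R5: R6=6+1=7
after ADD R5, R2: R5=1+5=6
after ADD R6, 11: R6=7+11=18
after ADD R2, 1: R2=5+1=6
CMP R2, 8  (cmp 6,8)
After step 8: R6 = 18.

18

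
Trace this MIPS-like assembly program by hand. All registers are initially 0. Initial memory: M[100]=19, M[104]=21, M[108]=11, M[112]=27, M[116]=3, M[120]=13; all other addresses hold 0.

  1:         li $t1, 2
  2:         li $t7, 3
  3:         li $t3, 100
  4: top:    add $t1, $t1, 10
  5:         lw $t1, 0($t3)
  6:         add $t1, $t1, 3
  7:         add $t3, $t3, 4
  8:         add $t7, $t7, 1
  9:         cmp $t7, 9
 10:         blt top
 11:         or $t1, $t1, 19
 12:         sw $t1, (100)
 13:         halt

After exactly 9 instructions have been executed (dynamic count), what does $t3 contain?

$t1=2
$t7=3
$t3=100
$t1=2+10=12
$t1=M[100]=19
$t1=19+3=22
$t3=100+4=104
$t7=3+1=4
cmp $t7, 9  (cmp 4,9)
After step 9: $t3 = 104.

104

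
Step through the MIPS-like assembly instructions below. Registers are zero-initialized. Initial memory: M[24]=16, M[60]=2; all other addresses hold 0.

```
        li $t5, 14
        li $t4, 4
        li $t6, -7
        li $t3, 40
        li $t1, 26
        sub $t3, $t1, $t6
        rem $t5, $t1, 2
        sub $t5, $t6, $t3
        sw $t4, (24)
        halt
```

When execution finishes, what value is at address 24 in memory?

after li $t5, 14: $t5=14
after li $t4, 4: $t4=4
after li $t6, -7: $t6=-7
after li $t3, 40: $t3=40
after li $t1, 26: $t1=26
after sub $t3, $t1, $t6: $t3=26-(-7)=33
after rem $t5, $t1, 2: $t5=26%2=0
after sub $t5, $t6, $t3: $t5=(-7)-33=-40
sw $t4, (24) → M[24]=4
halt.

4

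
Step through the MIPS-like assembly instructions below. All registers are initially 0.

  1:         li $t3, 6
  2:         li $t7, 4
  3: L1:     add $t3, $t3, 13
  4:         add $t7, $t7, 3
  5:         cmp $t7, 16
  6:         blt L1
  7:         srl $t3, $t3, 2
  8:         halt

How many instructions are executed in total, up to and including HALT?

$t3=6
$t7=4
$t3=6+13=19
$t7=4+3=7
cmp $t7, 16  (cmp 7,16)
blt L1: taken
$t3=19+13=32
$t7=7+3=10
cmp $t7, 16  (cmp 10,16)
blt L1: taken
$t3=32+13=45
$t7=10+3=13
cmp $t7, 16  (cmp 13,16)
blt L1: taken
$t3=45+13=58
$t7=13+3=16
cmp $t7, 16  (cmp 16,16)
blt L1: not taken
$t3=58>>2=14
halt.
Total executed instructions: 20.

20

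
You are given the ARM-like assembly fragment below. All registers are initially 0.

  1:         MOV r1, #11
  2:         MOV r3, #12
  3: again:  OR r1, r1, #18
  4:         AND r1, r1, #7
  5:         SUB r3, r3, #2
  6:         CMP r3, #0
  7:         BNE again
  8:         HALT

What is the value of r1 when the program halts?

3

after MOV r1, #11: r1=11
after MOV r3, #12: r3=12
after OR r1, r1, #18: r1=11|18=27
after AND r1, r1, #7: r1=27&7=3
after SUB r3, r3, #2: r3=12-2=10
CMP r3, #0  (cmp 10,0)
BNE again: taken
after OR r1, r1, #18: r1=3|18=19
after AND r1, r1, #7: r1=19&7=3
after SUB r3, r3, #2: r3=10-2=8
CMP r3, #0  (cmp 8,0)
BNE again: taken
after OR r1, r1, #18: r1=3|18=19
after AND r1, r1, #7: r1=19&7=3
after SUB r3, r3, #2: r3=8-2=6
CMP r3, #0  (cmp 6,0)
BNE again: taken
after OR r1, r1, #18: r1=3|18=19
after AND r1, r1, #7: r1=19&7=3
after SUB r3, r3, #2: r3=6-2=4
CMP r3, #0  (cmp 4,0)
BNE again: taken
after OR r1, r1, #18: r1=3|18=19
after AND r1, r1, #7: r1=19&7=3
after SUB r3, r3, #2: r3=4-2=2
CMP r3, #0  (cmp 2,0)
BNE again: taken
after OR r1, r1, #18: r1=3|18=19
after AND r1, r1, #7: r1=19&7=3
after SUB r3, r3, #2: r3=2-2=0
CMP r3, #0  (cmp 0,0)
BNE again: not taken
halt.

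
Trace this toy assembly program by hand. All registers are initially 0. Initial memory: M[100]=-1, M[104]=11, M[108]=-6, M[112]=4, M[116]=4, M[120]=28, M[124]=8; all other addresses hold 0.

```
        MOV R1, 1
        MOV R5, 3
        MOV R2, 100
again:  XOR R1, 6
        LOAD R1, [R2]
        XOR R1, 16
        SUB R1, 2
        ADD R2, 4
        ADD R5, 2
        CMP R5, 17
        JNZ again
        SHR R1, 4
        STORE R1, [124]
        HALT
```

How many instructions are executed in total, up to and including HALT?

after MOV R1, 1: R1=1
after MOV R5, 3: R5=3
after MOV R2, 100: R2=100
after XOR R1, 6: R1=1^6=7
after LOAD R1, [R2]: R1=M[100]=-1
after XOR R1, 16: R1=(-1)^16=-17
after SUB R1, 2: R1=(-17)-2=-19
after ADD R2, 4: R2=100+4=104
after ADD R5, 2: R5=3+2=5
CMP R5, 17  (cmp 5,17)
JNZ again: taken
after XOR R1, 6: R1=(-19)^6=-21
after LOAD R1, [R2]: R1=M[104]=11
after XOR R1, 16: R1=11^16=27
after SUB R1, 2: R1=27-2=25
after ADD R2, 4: R2=104+4=108
after ADD R5, 2: R5=5+2=7
CMP R5, 17  (cmp 7,17)
JNZ again: taken
after XOR R1, 6: R1=25^6=31
after LOAD R1, [R2]: R1=M[108]=-6
after XOR R1, 16: R1=(-6)^16=-22
after SUB R1, 2: R1=(-22)-2=-24
after ADD R2, 4: R2=108+4=112
after ADD R5, 2: R5=7+2=9
CMP R5, 17  (cmp 9,17)
JNZ again: taken
after XOR R1, 6: R1=(-24)^6=-18
after LOAD R1, [R2]: R1=M[112]=4
after XOR R1, 16: R1=4^16=20
after SUB R1, 2: R1=20-2=18
after ADD R2, 4: R2=112+4=116
after ADD R5, 2: R5=9+2=11
CMP R5, 17  (cmp 11,17)
JNZ again: taken
after XOR R1, 6: R1=18^6=20
after LOAD R1, [R2]: R1=M[116]=4
after XOR R1, 16: R1=4^16=20
after SUB R1, 2: R1=20-2=18
after ADD R2, 4: R2=116+4=120
after ADD R5, 2: R5=11+2=13
CMP R5, 17  (cmp 13,17)
JNZ again: taken
after XOR R1, 6: R1=18^6=20
after LOAD R1, [R2]: R1=M[120]=28
after XOR R1, 16: R1=28^16=12
after SUB R1, 2: R1=12-2=10
after ADD R2, 4: R2=120+4=124
after ADD R5, 2: R5=13+2=15
CMP R5, 17  (cmp 15,17)
JNZ again: taken
after XOR R1, 6: R1=10^6=12
after LOAD R1, [R2]: R1=M[124]=8
after XOR R1, 16: R1=8^16=24
after SUB R1, 2: R1=24-2=22
after ADD R2, 4: R2=124+4=128
after ADD R5, 2: R5=15+2=17
CMP R5, 17  (cmp 17,17)
JNZ again: not taken
after SHR R1, 4: R1=22>>4=1
STORE R1, [124] → M[124]=1
halt.
Total executed instructions: 62.

62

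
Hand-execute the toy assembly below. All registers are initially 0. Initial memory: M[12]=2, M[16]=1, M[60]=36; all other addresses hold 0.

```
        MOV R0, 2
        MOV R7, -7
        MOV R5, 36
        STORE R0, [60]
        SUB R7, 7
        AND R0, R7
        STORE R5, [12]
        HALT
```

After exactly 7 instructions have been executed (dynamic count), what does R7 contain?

-14

after MOV R0, 2: R0=2
after MOV R7, -7: R7=-7
after MOV R5, 36: R5=36
STORE R0, [60] → M[60]=2
after SUB R7, 7: R7=(-7)-7=-14
after AND R0, R7: R0=2&(-14)=2
STORE R5, [12] → M[12]=36
After step 7: R7 = -14.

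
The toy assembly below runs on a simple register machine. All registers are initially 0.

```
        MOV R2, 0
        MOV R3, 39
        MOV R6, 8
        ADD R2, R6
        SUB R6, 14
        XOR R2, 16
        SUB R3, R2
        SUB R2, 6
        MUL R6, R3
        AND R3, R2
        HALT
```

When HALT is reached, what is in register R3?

after MOV R2, 0: R2=0
after MOV R3, 39: R3=39
after MOV R6, 8: R6=8
after ADD R2, R6: R2=0+8=8
after SUB R6, 14: R6=8-14=-6
after XOR R2, 16: R2=8^16=24
after SUB R3, R2: R3=39-24=15
after SUB R2, 6: R2=24-6=18
after MUL R6, R3: R6=(-6)*15=-90
after AND R3, R2: R3=15&18=2
halt.

2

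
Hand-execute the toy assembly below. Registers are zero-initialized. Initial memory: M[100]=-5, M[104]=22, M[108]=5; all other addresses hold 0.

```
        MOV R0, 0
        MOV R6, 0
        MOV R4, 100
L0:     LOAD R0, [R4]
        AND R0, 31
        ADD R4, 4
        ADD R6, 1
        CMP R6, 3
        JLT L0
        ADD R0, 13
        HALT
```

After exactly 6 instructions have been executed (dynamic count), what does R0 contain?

R0=0
R6=0
R4=100
R0=M[100]=-5
R0=(-5)&31=27
R4=100+4=104
After step 6: R0 = 27.

27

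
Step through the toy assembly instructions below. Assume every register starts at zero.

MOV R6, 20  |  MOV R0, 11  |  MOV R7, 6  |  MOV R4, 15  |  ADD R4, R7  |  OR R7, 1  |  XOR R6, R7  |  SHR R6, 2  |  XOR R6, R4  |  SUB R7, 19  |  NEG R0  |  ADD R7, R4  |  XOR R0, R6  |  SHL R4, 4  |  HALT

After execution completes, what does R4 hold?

336

R6=20
R0=11
R7=6
R4=15
R4=15+6=21
R7=6|1=7
R6=20^7=19
R6=19>>2=4
R6=4^21=17
R7=7-19=-12
R0=-(11)=-11
R7=(-12)+21=9
R0=(-11)^17=-28
R4=21<<4=336
halt.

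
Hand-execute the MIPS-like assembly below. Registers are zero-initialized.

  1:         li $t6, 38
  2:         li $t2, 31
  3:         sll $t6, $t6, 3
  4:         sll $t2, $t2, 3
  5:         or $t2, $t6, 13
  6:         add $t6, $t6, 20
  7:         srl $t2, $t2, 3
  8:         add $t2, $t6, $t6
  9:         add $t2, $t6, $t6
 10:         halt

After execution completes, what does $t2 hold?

648

$t6=38
$t2=31
$t6=38<<3=304
$t2=31<<3=248
$t2=304|13=317
$t6=304+20=324
$t2=317>>3=39
$t2=324+324=648
$t2=324+324=648
halt.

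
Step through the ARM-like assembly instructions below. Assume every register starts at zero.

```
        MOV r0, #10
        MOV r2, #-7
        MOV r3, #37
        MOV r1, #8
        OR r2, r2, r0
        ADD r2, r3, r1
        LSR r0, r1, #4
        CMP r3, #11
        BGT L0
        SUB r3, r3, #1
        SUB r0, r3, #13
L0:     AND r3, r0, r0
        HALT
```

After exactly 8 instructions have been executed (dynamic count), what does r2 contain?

after MOV r0, #10: r0=10
after MOV r2, #-7: r2=-7
after MOV r3, #37: r3=37
after MOV r1, #8: r1=8
after OR r2, r2, r0: r2=(-7)|10=-5
after ADD r2, r3, r1: r2=37+8=45
after LSR r0, r1, #4: r0=8>>4=0
CMP r3, #11  (cmp 37,11)
After step 8: r2 = 45.

45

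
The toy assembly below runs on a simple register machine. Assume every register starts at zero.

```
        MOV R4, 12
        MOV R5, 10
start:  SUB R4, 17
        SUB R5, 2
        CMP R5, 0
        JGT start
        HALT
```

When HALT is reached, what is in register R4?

MOV R4, 12 → R4=12
MOV R5, 10 → R5=10
SUB R4, 17 → R4=12-17=-5
SUB R5, 2 → R5=10-2=8
CMP R5, 0  (cmp 8,0)
JGT start: taken
SUB R4, 17 → R4=(-5)-17=-22
SUB R5, 2 → R5=8-2=6
CMP R5, 0  (cmp 6,0)
JGT start: taken
SUB R4, 17 → R4=(-22)-17=-39
SUB R5, 2 → R5=6-2=4
CMP R5, 0  (cmp 4,0)
JGT start: taken
SUB R4, 17 → R4=(-39)-17=-56
SUB R5, 2 → R5=4-2=2
CMP R5, 0  (cmp 2,0)
JGT start: taken
SUB R4, 17 → R4=(-56)-17=-73
SUB R5, 2 → R5=2-2=0
CMP R5, 0  (cmp 0,0)
JGT start: not taken
halt.

-73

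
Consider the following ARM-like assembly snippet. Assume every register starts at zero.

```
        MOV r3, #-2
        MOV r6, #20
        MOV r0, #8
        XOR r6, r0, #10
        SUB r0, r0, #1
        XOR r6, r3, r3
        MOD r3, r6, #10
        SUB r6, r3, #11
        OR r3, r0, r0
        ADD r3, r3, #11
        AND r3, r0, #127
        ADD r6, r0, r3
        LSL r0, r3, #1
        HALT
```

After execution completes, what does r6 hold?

MOV r3, #-2 → r3=-2
MOV r6, #20 → r6=20
MOV r0, #8 → r0=8
XOR r6, r0, #10 → r6=8^10=2
SUB r0, r0, #1 → r0=8-1=7
XOR r6, r3, r3 → r6=(-2)^(-2)=0
MOD r3, r6, #10 → r3=0%10=0
SUB r6, r3, #11 → r6=0-11=-11
OR r3, r0, r0 → r3=7|7=7
ADD r3, r3, #11 → r3=7+11=18
AND r3, r0, #127 → r3=7&127=7
ADD r6, r0, r3 → r6=7+7=14
LSL r0, r3, #1 → r0=7<<1=14
halt.

14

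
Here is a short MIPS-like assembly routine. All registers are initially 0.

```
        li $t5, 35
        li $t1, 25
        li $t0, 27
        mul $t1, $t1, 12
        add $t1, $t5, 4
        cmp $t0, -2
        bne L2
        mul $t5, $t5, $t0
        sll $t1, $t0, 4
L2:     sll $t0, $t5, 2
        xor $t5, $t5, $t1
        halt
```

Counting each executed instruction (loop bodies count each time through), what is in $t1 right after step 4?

after li $t5, 35: $t5=35
after li $t1, 25: $t1=25
after li $t0, 27: $t0=27
after mul $t1, $t1, 12: $t1=25*12=300
After step 4: $t1 = 300.

300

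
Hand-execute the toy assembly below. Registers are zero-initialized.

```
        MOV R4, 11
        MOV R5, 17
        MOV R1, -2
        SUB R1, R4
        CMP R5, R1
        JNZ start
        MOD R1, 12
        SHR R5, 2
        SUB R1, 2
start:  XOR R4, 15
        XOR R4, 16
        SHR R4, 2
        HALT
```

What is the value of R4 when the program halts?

5

MOV R4, 11 → R4=11
MOV R5, 17 → R5=17
MOV R1, -2 → R1=-2
SUB R1, R4 → R1=(-2)-11=-13
CMP R5, R1  (cmp 17,-13)
JNZ start: taken
XOR R4, 15 → R4=11^15=4
XOR R4, 16 → R4=4^16=20
SHR R4, 2 → R4=20>>2=5
halt.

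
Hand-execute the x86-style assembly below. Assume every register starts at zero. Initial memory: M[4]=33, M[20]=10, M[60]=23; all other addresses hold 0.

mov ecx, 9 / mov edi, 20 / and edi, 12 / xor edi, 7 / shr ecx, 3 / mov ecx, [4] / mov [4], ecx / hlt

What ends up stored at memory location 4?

33

ecx=9
edi=20
edi=20&12=4
edi=4^7=3
ecx=9>>3=1
ecx=M[4]=33
mov [4], ecx → M[4]=33
halt.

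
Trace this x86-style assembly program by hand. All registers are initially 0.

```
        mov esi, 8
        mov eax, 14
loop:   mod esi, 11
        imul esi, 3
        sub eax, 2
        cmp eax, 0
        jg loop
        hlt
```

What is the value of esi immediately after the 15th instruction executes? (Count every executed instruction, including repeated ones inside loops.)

18

after mov esi, 8: esi=8
after mov eax, 14: eax=14
after mod esi, 11: esi=8%11=8
after imul esi, 3: esi=8*3=24
after sub eax, 2: eax=14-2=12
cmp eax, 0  (cmp 12,0)
jg loop: taken
after mod esi, 11: esi=24%11=2
after imul esi, 3: esi=2*3=6
after sub eax, 2: eax=12-2=10
cmp eax, 0  (cmp 10,0)
jg loop: taken
after mod esi, 11: esi=6%11=6
after imul esi, 3: esi=6*3=18
after sub eax, 2: eax=10-2=8
After step 15: esi = 18.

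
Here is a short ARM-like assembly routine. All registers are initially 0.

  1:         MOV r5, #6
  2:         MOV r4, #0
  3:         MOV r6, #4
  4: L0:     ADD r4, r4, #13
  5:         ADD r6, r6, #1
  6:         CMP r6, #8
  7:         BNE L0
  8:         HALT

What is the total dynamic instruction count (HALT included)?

20

MOV r5, #6 → r5=6
MOV r4, #0 → r4=0
MOV r6, #4 → r6=4
ADD r4, r4, #13 → r4=0+13=13
ADD r6, r6, #1 → r6=4+1=5
CMP r6, #8  (cmp 5,8)
BNE L0: taken
ADD r4, r4, #13 → r4=13+13=26
ADD r6, r6, #1 → r6=5+1=6
CMP r6, #8  (cmp 6,8)
BNE L0: taken
ADD r4, r4, #13 → r4=26+13=39
ADD r6, r6, #1 → r6=6+1=7
CMP r6, #8  (cmp 7,8)
BNE L0: taken
ADD r4, r4, #13 → r4=39+13=52
ADD r6, r6, #1 → r6=7+1=8
CMP r6, #8  (cmp 8,8)
BNE L0: not taken
halt.
Total executed instructions: 20.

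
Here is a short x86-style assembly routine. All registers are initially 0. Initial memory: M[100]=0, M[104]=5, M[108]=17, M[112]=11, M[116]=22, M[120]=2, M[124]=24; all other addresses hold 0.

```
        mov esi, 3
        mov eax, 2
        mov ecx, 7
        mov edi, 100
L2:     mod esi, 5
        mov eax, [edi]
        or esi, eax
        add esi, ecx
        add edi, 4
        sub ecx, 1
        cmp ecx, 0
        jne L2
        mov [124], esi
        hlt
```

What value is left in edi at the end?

128

after mov esi, 3: esi=3
after mov eax, 2: eax=2
after mov ecx, 7: ecx=7
after mov edi, 100: edi=100
after mod esi, 5: esi=3%5=3
after mov eax, [edi]: eax=M[100]=0
after or esi, eax: esi=3|0=3
after add esi, ecx: esi=3+7=10
after add edi, 4: edi=100+4=104
after sub ecx, 1: ecx=7-1=6
cmp ecx, 0  (cmp 6,0)
jne L2: taken
after mod esi, 5: esi=10%5=0
after mov eax, [edi]: eax=M[104]=5
after or esi, eax: esi=0|5=5
after add esi, ecx: esi=5+6=11
after add edi, 4: edi=104+4=108
after sub ecx, 1: ecx=6-1=5
cmp ecx, 0  (cmp 5,0)
jne L2: taken
after mod esi, 5: esi=11%5=1
after mov eax, [edi]: eax=M[108]=17
after or esi, eax: esi=1|17=17
after add esi, ecx: esi=17+5=22
after add edi, 4: edi=108+4=112
after sub ecx, 1: ecx=5-1=4
cmp ecx, 0  (cmp 4,0)
jne L2: taken
after mod esi, 5: esi=22%5=2
after mov eax, [edi]: eax=M[112]=11
after or esi, eax: esi=2|11=11
after add esi, ecx: esi=11+4=15
after add edi, 4: edi=112+4=116
after sub ecx, 1: ecx=4-1=3
cmp ecx, 0  (cmp 3,0)
jne L2: taken
after mod esi, 5: esi=15%5=0
after mov eax, [edi]: eax=M[116]=22
after or esi, eax: esi=0|22=22
after add esi, ecx: esi=22+3=25
after add edi, 4: edi=116+4=120
after sub ecx, 1: ecx=3-1=2
cmp ecx, 0  (cmp 2,0)
jne L2: taken
after mod esi, 5: esi=25%5=0
after mov eax, [edi]: eax=M[120]=2
after or esi, eax: esi=0|2=2
after add esi, ecx: esi=2+2=4
after add edi, 4: edi=120+4=124
after sub ecx, 1: ecx=2-1=1
cmp ecx, 0  (cmp 1,0)
jne L2: taken
after mod esi, 5: esi=4%5=4
after mov eax, [edi]: eax=M[124]=24
after or esi, eax: esi=4|24=28
after add esi, ecx: esi=28+1=29
after add edi, 4: edi=124+4=128
after sub ecx, 1: ecx=1-1=0
cmp ecx, 0  (cmp 0,0)
jne L2: not taken
mov [124], esi → M[124]=29
halt.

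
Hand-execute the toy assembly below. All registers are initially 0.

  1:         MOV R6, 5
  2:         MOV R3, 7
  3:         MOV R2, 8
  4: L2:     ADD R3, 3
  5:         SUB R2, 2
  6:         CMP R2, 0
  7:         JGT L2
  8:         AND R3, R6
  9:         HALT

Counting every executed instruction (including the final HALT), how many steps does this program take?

R6=5
R3=7
R2=8
R3=7+3=10
R2=8-2=6
CMP R2, 0  (cmp 6,0)
JGT L2: taken
R3=10+3=13
R2=6-2=4
CMP R2, 0  (cmp 4,0)
JGT L2: taken
R3=13+3=16
R2=4-2=2
CMP R2, 0  (cmp 2,0)
JGT L2: taken
R3=16+3=19
R2=2-2=0
CMP R2, 0  (cmp 0,0)
JGT L2: not taken
R3=19&5=1
halt.
Total executed instructions: 21.

21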